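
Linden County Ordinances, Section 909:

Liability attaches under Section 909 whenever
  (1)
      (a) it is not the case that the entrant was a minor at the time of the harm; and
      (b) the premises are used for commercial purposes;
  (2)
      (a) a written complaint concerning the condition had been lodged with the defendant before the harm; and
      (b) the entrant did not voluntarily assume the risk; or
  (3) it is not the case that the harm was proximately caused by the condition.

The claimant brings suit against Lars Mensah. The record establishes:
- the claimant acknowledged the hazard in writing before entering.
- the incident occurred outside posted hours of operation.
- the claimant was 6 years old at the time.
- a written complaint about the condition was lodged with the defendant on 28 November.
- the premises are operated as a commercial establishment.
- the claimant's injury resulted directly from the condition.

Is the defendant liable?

(a) not (entrant a minor) — not satisfied.
(b) commercial use — holds.
(1) = F AND T = false.
(a) complaint lodged — holds.
(b) no assumed risk — not met.
(2) = T AND F = false.
(3) not (proximate cause) — fails.
So Overall is not satisfied (F OR F OR F).

No — not liable.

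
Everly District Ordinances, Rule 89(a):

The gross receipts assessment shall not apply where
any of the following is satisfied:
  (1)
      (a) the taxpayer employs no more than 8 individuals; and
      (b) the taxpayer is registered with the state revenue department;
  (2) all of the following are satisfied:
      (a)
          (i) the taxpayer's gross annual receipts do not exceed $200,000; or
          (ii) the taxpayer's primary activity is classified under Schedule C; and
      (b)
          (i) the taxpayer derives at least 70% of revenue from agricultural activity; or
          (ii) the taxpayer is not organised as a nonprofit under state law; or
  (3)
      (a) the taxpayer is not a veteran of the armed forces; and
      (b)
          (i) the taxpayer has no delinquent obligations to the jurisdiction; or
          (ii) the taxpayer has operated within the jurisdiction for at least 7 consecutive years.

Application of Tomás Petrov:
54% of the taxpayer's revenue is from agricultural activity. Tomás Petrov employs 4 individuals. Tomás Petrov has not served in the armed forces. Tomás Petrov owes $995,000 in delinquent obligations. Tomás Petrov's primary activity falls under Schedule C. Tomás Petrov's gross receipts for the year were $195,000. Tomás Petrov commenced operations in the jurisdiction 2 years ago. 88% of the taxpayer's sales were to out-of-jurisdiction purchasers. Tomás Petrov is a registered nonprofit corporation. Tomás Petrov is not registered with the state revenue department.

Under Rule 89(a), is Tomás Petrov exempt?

(a) ≤ 8 employees — holds.
(b) state-registered — not met.
(1) = T AND F = false.
(i) receipts ≤ $200,000 — holds.
(ii) Schedule C activity — satisfied.
(a) = T OR T = true.
(i) ≥70% agricultural — not satisfied.
(ii) not (nonprofit) — not met.
(b) = F OR F = false.
So (2) is not satisfied (T AND F).
(a) not (veteran) — met.
(i) no delinquency — not met.
(ii) ≥ 7 yrs in jurisdiction — not met.
So (b) is not satisfied (F OR F).
(3) = T AND F = false.
So Overall is not satisfied (F OR F OR F).

No — not exempt.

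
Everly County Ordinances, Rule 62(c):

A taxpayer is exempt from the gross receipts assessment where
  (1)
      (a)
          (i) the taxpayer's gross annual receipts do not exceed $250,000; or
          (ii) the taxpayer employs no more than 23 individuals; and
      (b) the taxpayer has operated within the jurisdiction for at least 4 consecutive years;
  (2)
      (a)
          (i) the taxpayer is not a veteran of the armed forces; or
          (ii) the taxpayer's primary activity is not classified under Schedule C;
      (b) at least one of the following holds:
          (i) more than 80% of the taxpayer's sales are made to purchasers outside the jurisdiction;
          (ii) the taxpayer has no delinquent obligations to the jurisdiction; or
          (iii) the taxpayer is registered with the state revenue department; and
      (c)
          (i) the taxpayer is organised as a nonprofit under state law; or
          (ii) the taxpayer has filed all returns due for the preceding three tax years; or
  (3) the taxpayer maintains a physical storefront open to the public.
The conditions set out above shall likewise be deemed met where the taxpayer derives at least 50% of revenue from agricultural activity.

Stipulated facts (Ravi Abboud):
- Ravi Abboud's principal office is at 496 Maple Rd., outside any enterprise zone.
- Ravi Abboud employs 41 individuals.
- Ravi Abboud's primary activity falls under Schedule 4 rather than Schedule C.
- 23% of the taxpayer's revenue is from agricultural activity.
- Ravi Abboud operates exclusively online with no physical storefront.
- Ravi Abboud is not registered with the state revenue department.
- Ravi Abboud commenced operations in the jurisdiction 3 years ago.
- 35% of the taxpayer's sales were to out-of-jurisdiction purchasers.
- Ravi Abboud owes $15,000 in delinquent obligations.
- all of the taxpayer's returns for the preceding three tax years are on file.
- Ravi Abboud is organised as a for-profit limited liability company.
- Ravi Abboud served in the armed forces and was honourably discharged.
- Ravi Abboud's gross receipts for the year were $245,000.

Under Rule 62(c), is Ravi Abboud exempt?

(i) receipts ≤ $250,000 — satisfied.
(ii) ≤ 23 employees — not met.
(a) = T OR F = true.
(b) ≥ 4 yrs in jurisdiction — not met.
(1): T AND F → false.
(i) not (veteran) — not satisfied.
(ii) not (Schedule C activity) — met.
(a): F OR T → true.
(i) >80% out-of-jur. sales — not satisfied.
(ii) no delinquency — fails.
(iii) state-registered — not met.
So (b) is not satisfied (F OR F OR F).
(i) nonprofit — not met.
(ii) returns current — satisfied.
So (c) is satisfied (F OR T).
So (2) is not satisfied (T AND F AND T).
(3) has storefront — not satisfied.
Overall: F OR F OR F → false.
Exception (≥50% agricultural) — not satisfied.
Result: main false OR exception false → false.

No — not exempt.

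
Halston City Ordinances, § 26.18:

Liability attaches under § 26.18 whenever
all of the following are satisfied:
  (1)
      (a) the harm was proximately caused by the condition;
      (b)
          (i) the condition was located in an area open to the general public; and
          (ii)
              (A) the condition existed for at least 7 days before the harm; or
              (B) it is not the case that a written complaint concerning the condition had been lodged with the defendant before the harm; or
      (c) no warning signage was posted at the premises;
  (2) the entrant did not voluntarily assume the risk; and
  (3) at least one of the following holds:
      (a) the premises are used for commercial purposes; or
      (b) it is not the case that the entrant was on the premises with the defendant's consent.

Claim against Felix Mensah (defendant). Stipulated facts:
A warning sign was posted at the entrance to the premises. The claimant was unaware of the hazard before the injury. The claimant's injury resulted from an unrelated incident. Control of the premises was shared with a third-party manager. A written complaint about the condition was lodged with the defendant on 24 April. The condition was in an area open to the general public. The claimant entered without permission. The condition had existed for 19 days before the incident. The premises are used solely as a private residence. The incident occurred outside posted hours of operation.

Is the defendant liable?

(a) proximate cause — not satisfied.
(i) public area — holds.
(A) condition ≥7 days old — holds.
(B) not (complaint lodged) — fails.
(ii): T OR F → true.
(b): T AND T → true.
(c) no signage posted — not satisfied.
(1): F OR T OR F → true.
(2) no assumed risk — holds.
(a) commercial use — not satisfied.
(b) not (consent to enter) — holds.
(3): F OR T → true.
Overall: T AND T AND T → true.

Yes — liable.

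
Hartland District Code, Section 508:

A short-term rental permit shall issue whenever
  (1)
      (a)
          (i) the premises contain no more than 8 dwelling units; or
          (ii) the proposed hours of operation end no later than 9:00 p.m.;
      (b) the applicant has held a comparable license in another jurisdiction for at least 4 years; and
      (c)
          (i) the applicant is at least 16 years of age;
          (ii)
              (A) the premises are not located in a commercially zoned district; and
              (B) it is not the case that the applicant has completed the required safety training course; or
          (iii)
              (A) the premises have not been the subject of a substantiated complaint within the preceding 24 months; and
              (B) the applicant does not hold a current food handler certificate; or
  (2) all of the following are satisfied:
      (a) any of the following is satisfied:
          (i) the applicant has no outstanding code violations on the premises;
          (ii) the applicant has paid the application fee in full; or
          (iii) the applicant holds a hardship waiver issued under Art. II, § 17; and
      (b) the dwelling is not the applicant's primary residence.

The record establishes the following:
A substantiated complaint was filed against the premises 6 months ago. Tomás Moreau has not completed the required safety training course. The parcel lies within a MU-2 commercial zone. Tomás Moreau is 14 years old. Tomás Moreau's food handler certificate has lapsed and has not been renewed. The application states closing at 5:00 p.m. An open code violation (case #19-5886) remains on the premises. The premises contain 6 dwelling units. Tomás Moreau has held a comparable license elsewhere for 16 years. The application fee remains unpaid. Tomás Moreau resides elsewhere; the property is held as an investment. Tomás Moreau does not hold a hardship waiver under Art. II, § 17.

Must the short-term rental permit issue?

(i) ≤ 8 units — met.
(ii) closes by 9 p.m. — satisfied.
(a): T OR T → true.
(b) prior license ≥ 4 yr — satisfied.
(i) age ≥ 16 — fails.
(A) not (commercially zoned) — not met.
(B) not (safety training) — satisfied.
(ii): F AND T → false.
(A) no complaint in 24 mo. — not met.
(B) not (food handler cert.) — holds.
(iii): F AND T → false.
So (c) is not satisfied (F OR F OR F).
So (1) is not satisfied (T AND T AND F).
(i) no code violations — not satisfied.
(ii) fee paid — fails.
(iii) hardship waiver — not satisfied.
(a): F OR F OR F → false.
(b) not (primary residence) — met.
(2) = F AND T = false.
So Overall is not satisfied (F OR F).

No — denied.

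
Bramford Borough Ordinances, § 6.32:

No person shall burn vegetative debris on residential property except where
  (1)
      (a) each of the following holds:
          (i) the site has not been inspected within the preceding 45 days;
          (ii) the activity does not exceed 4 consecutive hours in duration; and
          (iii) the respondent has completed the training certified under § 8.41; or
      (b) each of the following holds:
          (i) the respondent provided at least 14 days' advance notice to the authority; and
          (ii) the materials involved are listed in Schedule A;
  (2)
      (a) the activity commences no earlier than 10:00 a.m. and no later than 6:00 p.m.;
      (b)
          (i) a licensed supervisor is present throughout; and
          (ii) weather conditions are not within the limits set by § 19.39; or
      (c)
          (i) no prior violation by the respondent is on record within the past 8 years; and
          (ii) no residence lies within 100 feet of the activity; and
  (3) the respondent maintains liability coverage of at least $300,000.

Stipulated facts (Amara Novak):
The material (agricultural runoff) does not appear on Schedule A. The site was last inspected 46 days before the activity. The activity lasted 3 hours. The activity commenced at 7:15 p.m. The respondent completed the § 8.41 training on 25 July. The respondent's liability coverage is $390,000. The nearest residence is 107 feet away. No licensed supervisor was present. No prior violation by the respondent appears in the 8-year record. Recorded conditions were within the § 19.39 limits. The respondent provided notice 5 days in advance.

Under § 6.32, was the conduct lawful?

(i) not (site inspected) — holds.
(ii) ≤ 4 hrs duration — satisfied.
(iii) training certified — holds.
(a): T AND T AND T → true.
(i) ≥14 days' notice — not met.
(ii) Schedule A material — not met.
(b): F AND F → false.
(1): T OR F → true.
(a) start within hours — not met.
(i) supervisor present — not satisfied.
(ii) not (weather ok) — not satisfied.
(b): F AND F → false.
(i) no prior violation — met.
(ii) no residence in 100 ft — holds.
So (c) is satisfied (T AND T).
(2): F OR F OR T → true.
(3) coverage ≥ $300,000 — holds.
Overall = T AND T AND T = true.

Yes — lawful.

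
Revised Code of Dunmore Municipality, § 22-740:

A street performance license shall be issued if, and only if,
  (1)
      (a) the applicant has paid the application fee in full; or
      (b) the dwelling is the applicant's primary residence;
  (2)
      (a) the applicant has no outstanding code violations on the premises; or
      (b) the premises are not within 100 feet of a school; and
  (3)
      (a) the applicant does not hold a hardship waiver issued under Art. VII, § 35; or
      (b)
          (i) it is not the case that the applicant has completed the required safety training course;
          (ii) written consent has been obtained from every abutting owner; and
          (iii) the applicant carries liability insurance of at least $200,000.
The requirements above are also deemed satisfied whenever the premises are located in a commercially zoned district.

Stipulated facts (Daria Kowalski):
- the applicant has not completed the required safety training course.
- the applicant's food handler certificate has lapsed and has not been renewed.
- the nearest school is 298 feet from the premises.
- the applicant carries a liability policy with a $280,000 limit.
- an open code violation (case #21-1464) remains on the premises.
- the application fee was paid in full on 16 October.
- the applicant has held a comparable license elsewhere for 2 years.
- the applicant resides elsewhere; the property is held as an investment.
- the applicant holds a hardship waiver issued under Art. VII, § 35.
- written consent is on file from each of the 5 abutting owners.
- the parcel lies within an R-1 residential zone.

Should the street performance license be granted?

Yes — granted.

(a) fee paid — satisfied.
(b) primary residence — fails.
(1): T OR F → true.
(a) no code violations — not satisfied.
(b) ≥100 ft from school — holds.
So (2) is satisfied (F OR T).
(a) not (hardship waiver) — not met.
(i) not (safety training) — holds.
(ii) all abutters consent — met.
(iii) insurance ≥ $200,000 — satisfied.
(b): T AND T AND T → true.
(3): F OR T → true.
Overall = T AND T AND T = true.
Exception (commercially zoned) — not satisfied.
Result: main true OR exception false → true.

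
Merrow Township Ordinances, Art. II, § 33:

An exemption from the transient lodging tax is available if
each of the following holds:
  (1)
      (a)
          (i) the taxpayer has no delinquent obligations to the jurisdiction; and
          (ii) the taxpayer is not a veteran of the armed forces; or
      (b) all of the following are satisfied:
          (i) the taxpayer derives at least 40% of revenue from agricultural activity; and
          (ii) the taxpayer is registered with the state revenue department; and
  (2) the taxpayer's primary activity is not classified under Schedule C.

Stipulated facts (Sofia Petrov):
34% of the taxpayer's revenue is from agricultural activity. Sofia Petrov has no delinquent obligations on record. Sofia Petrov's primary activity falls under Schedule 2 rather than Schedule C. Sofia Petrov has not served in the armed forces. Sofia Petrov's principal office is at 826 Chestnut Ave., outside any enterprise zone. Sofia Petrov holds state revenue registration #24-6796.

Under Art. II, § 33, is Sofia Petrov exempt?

Yes — exempt.

(i) no delinquency — holds.
(ii) not (veteran) — satisfied.
So (a) is satisfied (T AND T).
(i) ≥40% agricultural — fails.
(ii) state-registered — satisfied.
(b): F AND T → false.
So (1) is satisfied (T OR F).
(2) not (Schedule C activity) — satisfied.
Overall: T AND T → true.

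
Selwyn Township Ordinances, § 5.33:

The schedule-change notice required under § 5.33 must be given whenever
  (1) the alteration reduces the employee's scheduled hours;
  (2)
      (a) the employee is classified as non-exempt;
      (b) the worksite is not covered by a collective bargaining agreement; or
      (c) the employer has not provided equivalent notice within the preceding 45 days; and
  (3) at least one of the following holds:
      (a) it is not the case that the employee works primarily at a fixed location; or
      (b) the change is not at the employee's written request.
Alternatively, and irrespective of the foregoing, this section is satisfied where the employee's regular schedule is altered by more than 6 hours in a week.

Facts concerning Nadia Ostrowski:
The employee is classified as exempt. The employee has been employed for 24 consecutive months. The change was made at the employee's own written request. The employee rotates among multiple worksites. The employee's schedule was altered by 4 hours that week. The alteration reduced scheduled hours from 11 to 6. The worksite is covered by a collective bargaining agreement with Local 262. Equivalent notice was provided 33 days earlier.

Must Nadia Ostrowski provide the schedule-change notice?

No — not required.

(1) hours reduced — met.
(a) non-exempt — fails.
(b) no CBA — not satisfied.
(c) no recent notice — not met.
(2): F OR F OR F → false.
(a) not (fixed location) — holds.
(b) not employee-requested — not satisfied.
(3) = T OR F = true.
So Overall is not satisfied (T AND F AND T).
Exception (schedule shift > 6h) — not satisfied.
Result: main false OR exception false → false.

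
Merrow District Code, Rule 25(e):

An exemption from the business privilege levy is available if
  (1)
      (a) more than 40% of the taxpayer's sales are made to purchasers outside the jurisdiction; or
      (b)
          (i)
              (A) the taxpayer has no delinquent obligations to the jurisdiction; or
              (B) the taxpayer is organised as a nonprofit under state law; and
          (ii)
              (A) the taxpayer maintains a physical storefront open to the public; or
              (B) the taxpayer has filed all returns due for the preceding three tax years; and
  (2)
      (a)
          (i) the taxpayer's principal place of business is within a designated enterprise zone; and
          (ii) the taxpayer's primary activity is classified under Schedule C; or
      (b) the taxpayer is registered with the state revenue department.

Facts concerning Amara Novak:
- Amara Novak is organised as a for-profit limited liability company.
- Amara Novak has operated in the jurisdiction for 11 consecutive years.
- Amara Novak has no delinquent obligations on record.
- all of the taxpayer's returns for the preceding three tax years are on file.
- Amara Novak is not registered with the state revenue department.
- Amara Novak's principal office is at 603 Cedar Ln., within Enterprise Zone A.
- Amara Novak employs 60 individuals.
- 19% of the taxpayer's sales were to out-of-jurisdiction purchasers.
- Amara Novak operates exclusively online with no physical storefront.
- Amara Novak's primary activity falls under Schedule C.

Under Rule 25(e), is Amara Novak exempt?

Yes — exempt.

(a) >40% out-of-jur. sales — not met.
(A) no delinquency — satisfied.
(B) nonprofit — not satisfied.
(i): T OR F → true.
(A) has storefront — not satisfied.
(B) returns current — satisfied.
So (ii) is satisfied (F OR T).
(b): T AND T → true.
So (1) is satisfied (F OR T).
(i) in enterprise zone — met.
(ii) Schedule C activity — satisfied.
(a) = T AND T = true.
(b) state-registered — not met.
(2) = T OR F = true.
Overall: T AND T → true.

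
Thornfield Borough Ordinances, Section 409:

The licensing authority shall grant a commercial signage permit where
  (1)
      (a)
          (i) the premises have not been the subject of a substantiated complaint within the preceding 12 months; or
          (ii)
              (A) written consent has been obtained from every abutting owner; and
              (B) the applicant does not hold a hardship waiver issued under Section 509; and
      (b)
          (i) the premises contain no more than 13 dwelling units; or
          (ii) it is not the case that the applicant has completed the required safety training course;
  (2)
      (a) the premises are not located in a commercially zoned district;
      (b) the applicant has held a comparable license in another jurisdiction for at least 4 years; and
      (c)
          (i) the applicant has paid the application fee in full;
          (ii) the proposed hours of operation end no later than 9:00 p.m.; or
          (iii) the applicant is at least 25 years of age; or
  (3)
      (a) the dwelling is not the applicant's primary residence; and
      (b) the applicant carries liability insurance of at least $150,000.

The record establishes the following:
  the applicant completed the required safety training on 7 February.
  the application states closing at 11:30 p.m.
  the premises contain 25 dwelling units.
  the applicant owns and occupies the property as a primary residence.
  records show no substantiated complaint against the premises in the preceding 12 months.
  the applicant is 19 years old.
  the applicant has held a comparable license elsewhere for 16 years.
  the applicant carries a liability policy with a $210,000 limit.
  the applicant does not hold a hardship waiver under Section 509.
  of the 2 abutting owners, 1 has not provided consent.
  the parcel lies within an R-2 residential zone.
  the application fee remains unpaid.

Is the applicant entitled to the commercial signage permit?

(i) no complaint in 12 mo. — met.
(A) all abutters consent — not met.
(B) not (hardship waiver) — holds.
So (ii) is not satisfied (F AND T).
(a) = T OR F = true.
(i) ≤ 13 units — not satisfied.
(ii) not (safety training) — not met.
(b) = F OR F = false.
(1) = T AND F = false.
(a) not (commercially zoned) — satisfied.
(b) prior license ≥ 4 yr — met.
(i) fee paid — not satisfied.
(ii) closes by 9 p.m. — not met.
(iii) age ≥ 25 — not satisfied.
(c) = F OR F OR F = false.
(2): T AND T AND F → false.
(a) not (primary residence) — fails.
(b) insurance ≥ $150,000 — satisfied.
(3) = F AND T = false.
Overall: F OR F OR F → false.

No — denied.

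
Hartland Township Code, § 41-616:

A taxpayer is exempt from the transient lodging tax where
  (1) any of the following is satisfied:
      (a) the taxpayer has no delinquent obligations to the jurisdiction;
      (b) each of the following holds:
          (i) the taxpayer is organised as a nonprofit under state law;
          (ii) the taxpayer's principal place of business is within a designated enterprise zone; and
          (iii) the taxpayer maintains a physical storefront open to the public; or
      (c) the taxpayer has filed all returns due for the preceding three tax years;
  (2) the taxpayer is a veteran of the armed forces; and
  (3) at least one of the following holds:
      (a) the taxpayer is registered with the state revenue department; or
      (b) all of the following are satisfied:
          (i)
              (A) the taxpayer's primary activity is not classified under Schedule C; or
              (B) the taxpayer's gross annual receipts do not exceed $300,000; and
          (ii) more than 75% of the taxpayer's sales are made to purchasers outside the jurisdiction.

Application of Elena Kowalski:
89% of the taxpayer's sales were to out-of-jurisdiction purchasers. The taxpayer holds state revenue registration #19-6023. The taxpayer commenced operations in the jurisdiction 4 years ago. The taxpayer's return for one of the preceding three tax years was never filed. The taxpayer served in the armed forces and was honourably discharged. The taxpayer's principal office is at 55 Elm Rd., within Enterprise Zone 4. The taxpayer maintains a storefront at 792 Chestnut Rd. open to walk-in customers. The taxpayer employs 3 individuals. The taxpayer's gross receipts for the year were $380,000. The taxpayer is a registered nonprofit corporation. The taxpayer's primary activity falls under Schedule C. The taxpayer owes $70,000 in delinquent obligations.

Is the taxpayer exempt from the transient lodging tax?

(a) no delinquency — not satisfied.
(i) nonprofit — met.
(ii) in enterprise zone — met.
(iii) has storefront — met.
(b): T AND T AND T → true.
(c) returns current — not met.
(1) = F OR T OR F = true.
(2) veteran — holds.
(a) state-registered — satisfied.
(A) not (Schedule C activity) — not met.
(B) receipts ≤ $300,000 — not met.
(i) = F OR F = false.
(ii) >75% out-of-jur. sales — holds.
(b) = F AND T = false.
So (3) is satisfied (T OR F).
Overall: T AND T AND T → true.

Yes — exempt.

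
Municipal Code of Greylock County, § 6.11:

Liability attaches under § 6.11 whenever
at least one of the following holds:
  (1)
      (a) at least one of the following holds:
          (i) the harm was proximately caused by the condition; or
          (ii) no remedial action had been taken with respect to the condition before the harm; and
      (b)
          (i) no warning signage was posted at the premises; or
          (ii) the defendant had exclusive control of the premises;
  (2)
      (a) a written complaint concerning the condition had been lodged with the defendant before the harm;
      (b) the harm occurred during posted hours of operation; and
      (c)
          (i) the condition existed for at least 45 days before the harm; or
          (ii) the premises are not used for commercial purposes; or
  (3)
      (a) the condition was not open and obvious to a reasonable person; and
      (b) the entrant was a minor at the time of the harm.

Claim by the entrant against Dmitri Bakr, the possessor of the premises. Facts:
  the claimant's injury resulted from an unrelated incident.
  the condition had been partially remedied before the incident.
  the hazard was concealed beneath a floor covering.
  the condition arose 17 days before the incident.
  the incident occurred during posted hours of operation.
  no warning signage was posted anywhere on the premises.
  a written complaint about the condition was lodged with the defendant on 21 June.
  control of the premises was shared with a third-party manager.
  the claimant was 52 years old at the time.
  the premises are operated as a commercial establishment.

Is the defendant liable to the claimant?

No — not liable.

(i) proximate cause — fails.
(ii) no remedial action — fails.
So (a) is not satisfied (F OR F).
(i) no signage posted — holds.
(ii) exclusive control — not met.
So (b) is satisfied (T OR F).
So (1) is not satisfied (F AND T).
(a) complaint lodged — satisfied.
(b) during posted hours — holds.
(i) condition ≥45 days old — fails.
(ii) not (commercial use) — not met.
(c): F OR F → false.
(2): T AND T AND F → false.
(a) not open/obvious — met.
(b) entrant a minor — not satisfied.
(3) = T AND F = false.
Overall = F OR F OR F = false.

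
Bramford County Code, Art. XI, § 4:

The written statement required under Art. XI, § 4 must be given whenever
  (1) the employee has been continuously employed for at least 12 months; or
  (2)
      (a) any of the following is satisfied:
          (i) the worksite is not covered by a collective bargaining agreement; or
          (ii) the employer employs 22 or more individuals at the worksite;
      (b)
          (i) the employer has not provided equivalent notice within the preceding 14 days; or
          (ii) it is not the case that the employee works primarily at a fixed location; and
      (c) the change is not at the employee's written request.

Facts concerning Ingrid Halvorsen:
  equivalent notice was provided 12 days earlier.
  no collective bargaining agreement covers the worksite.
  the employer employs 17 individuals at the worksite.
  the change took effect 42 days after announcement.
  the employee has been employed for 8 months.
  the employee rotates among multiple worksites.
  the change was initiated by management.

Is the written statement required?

Yes — required.

(1) tenure ≥ 12 mo. — not satisfied.
(i) no CBA — satisfied.
(ii) ≥ 22 at site — fails.
(a): T OR F → true.
(i) no recent notice — fails.
(ii) not (fixed location) — holds.
(b): F OR T → true.
(c) not employee-requested — met.
So (2) is satisfied (T AND T AND T).
Overall = F OR T = true.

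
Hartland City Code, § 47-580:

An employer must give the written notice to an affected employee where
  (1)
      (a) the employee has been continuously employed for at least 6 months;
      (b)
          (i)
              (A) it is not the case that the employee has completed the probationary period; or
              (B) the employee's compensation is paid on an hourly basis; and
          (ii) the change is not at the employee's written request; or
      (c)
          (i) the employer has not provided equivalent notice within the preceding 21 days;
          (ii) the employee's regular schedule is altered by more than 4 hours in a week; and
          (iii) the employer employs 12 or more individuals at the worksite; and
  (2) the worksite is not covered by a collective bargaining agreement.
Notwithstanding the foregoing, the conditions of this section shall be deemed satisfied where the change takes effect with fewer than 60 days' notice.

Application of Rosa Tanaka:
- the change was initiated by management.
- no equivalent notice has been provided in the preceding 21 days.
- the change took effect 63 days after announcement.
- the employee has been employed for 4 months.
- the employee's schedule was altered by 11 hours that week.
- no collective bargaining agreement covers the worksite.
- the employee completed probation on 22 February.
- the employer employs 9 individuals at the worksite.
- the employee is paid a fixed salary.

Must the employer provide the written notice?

No — not required.

(a) tenure ≥ 6 mo. — not satisfied.
(A) not (past probation) — not met.
(B) hourly-paid — not satisfied.
So (i) is not satisfied (F OR F).
(ii) not employee-requested — met.
(b): F AND T → false.
(i) no recent notice — satisfied.
(ii) schedule shift > 4h — met.
(iii) ≥ 12 at site — fails.
(c) = T AND T AND F = false.
So (1) is not satisfied (F OR F OR F).
(2) no CBA — met.
Overall = F AND T = false.
Exception (< 60 days' notice) — not satisfied.
Result: main false OR exception false → false.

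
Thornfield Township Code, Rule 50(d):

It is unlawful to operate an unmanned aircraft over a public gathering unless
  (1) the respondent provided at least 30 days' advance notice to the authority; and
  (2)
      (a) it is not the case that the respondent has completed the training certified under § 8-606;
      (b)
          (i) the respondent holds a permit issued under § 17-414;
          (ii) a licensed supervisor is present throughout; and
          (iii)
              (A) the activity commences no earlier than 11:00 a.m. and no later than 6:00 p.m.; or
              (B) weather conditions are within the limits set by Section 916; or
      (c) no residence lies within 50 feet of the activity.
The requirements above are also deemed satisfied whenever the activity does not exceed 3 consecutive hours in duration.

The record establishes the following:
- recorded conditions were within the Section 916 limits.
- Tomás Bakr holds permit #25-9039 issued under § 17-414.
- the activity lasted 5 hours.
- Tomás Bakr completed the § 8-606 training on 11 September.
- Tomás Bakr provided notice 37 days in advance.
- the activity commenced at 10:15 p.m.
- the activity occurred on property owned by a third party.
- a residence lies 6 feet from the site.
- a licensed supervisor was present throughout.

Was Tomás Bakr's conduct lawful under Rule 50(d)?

Yes — lawful.

(1) ≥30 days' notice — holds.
(a) not (training certified) — fails.
(i) holds permit — met.
(ii) supervisor present — satisfied.
(A) start within hours — not satisfied.
(B) weather ok — satisfied.
(iii) = F OR T = true.
(b) = T AND T AND T = true.
(c) no residence in 50 ft — fails.
So (2) is satisfied (F OR T OR F).
So Overall is satisfied (T AND T).
Exception (≤ 3 hrs duration) — not satisfied.
Result: main true OR exception false → true.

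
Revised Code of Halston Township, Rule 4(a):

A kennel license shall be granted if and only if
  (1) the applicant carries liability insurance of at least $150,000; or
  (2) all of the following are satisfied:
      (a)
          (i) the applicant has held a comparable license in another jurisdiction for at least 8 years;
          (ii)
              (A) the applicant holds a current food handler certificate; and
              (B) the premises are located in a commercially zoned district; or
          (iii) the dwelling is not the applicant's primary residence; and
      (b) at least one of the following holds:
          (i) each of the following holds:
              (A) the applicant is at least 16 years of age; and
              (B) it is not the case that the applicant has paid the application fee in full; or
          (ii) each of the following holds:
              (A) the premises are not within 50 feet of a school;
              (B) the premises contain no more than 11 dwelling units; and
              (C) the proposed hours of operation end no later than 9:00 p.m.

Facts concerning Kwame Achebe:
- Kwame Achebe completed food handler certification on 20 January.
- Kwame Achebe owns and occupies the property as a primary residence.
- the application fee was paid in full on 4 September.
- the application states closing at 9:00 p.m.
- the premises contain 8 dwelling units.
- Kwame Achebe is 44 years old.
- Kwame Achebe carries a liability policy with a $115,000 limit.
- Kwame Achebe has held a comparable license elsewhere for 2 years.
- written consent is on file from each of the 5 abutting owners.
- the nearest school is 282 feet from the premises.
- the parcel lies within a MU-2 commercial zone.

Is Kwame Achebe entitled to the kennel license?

Yes — granted.

(1) insurance ≥ $150,000 — not satisfied.
(i) prior license ≥ 8 yr — not satisfied.
(A) food handler cert. — satisfied.
(B) commercially zoned — satisfied.
(ii): T AND T → true.
(iii) not (primary residence) — not satisfied.
So (a) is satisfied (F OR T OR F).
(A) age ≥ 16 — holds.
(B) not (fee paid) — fails.
(i): T AND F → false.
(A) ≥50 ft from school — holds.
(B) ≤ 11 units — met.
(C) closes by 9 p.m. — satisfied.
(ii) = T AND T AND T = true.
So (b) is satisfied (F OR T).
So (2) is satisfied (T AND T).
So Overall is satisfied (F OR T).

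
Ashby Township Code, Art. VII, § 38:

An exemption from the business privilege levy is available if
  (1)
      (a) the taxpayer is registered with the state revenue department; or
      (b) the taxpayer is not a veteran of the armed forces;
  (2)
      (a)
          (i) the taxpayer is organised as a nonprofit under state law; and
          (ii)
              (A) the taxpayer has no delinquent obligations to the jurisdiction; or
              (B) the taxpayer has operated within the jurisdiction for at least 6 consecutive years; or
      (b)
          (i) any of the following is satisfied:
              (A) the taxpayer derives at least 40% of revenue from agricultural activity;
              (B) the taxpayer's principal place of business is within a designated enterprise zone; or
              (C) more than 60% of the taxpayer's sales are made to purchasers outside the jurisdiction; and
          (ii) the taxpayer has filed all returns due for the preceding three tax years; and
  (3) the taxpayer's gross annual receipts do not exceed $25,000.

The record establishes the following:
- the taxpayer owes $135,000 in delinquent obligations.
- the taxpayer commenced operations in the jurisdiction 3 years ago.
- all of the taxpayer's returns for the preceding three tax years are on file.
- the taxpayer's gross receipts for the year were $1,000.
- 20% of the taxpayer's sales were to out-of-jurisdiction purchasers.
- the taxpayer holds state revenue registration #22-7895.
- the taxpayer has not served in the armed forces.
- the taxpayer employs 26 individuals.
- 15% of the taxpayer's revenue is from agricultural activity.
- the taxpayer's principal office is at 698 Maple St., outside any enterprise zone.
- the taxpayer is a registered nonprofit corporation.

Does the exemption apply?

No — not exempt.

(a) state-registered — met.
(b) not (veteran) — met.
(1): T OR T → true.
(i) nonprofit — satisfied.
(A) no delinquency — not met.
(B) ≥ 6 yrs in jurisdiction — not satisfied.
So (ii) is not satisfied (F OR F).
(a): T AND F → false.
(A) ≥40% agricultural — fails.
(B) in enterprise zone — fails.
(C) >60% out-of-jur. sales — not satisfied.
So (i) is not satisfied (F OR F OR F).
(ii) returns current — satisfied.
(b) = F AND T = false.
(2): F OR F → false.
(3) receipts ≤ $25,000 — satisfied.
So Overall is not satisfied (T AND F AND T).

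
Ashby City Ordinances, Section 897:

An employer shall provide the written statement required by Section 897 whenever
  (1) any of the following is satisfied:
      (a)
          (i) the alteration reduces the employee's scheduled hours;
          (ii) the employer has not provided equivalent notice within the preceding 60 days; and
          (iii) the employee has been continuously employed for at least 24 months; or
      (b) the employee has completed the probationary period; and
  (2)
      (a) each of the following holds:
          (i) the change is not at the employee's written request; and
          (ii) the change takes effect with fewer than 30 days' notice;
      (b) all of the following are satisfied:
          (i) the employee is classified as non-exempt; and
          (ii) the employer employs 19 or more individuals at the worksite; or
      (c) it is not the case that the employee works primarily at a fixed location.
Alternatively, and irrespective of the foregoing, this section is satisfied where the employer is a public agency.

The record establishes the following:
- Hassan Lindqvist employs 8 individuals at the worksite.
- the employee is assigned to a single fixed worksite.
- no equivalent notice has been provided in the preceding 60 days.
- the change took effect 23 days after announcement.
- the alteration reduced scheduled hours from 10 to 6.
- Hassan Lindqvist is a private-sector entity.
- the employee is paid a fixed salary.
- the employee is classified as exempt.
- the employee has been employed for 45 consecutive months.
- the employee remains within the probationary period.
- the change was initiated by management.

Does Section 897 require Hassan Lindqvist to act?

Yes — required.

(i) hours reduced — satisfied.
(ii) no recent notice — holds.
(iii) tenure ≥ 24 mo. — satisfied.
So (a) is satisfied (T AND T AND T).
(b) past probation — fails.
(1): T OR F → true.
(i) not employee-requested — holds.
(ii) < 30 days' notice — met.
So (a) is satisfied (T AND T).
(i) non-exempt — not satisfied.
(ii) ≥ 19 at site — fails.
(b): F AND F → false.
(c) not (fixed location) — not satisfied.
(2): T OR F OR F → true.
Overall = T AND T = true.
Exception (public agency) — not satisfied.
Result: main true OR exception false → true.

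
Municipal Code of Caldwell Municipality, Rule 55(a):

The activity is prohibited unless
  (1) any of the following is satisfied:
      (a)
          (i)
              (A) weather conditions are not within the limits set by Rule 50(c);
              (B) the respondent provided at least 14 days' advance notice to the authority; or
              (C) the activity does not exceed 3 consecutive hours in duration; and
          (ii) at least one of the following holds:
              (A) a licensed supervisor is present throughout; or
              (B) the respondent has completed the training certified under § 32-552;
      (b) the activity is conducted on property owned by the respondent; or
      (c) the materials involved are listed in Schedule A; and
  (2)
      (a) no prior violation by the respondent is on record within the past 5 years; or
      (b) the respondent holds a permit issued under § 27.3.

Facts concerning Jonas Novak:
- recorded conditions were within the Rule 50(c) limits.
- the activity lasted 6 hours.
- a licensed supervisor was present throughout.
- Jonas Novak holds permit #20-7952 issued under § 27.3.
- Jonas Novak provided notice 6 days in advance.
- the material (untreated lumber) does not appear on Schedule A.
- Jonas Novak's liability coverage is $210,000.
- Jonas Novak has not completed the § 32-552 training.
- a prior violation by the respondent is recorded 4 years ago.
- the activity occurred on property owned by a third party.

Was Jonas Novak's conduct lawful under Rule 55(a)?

No — unlawful.

(A) not (weather ok) — not satisfied.
(B) ≥14 days' notice — not met.
(C) ≤ 3 hrs duration — fails.
(i): F OR F OR F → false.
(A) supervisor present — satisfied.
(B) training certified — not satisfied.
(ii) = T OR F = true.
So (a) is not satisfied (F AND T).
(b) own property — not satisfied.
(c) Schedule A material — not satisfied.
So (1) is not satisfied (F OR F OR F).
(a) no prior violation — fails.
(b) holds permit — holds.
(2): F OR T → true.
Overall = F AND T = false.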